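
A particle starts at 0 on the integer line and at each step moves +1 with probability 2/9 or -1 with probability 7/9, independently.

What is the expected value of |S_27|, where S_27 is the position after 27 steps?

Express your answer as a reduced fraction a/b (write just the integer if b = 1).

Answer: 3590038579173708168524525/239299329230617529590083

Derivation:
S_27 takes values m ≡ 1 (mod 2) with |m| ≤ 27; P(S_27=m) = C(27,(27+m)/2) · (2/9)^((27+m)/2) · (7/9)^((27-m)/2).
Distribution: P(S=-27)=65712362363534280139543/58149737003040059690390169, P(S=-25)=18774960675295508611298/2153693963075557766310747, P(S=-23)=69735568222526174841964/2153693963075557766310747, P(S=-21)=498111201589472677442600/6461081889226673298932241, P(S=-19)=284634972336841529967200/2153693963075557766310747, P(S=-17)=374091677928420296528320/2153693963075557766310747, P(S=-15)=1175716702060749503374720/6461081889226673298932241, P(S=-13)=335919057731642715249920/2153693963075557766310747, P(S=-11)=239942184094030510892800/2153693963075557766310747, P(S=-9)=1302543285081879916275200/19383245667680019896796723, P(S=-7)=74431044861821709501440/2153693963075557766310747, P(S=-5)=32865656172752443156480/2153693963075557766310747, P(S=-3)=37560749911717077893120/6461081889226673298932241, P(S=-1)=4127554935353525043200/2153693963075557766310747, P(S=1)=1179301410101007155200/2153693963075557766310747, P(S=3)=876052476075033886720/6461081889226673298932241, P(S=5)=62575176862502420480/2153693963075557766310747, P(S=7)=11568520092227338240/2153693963075557766310747, P(S=9)=16526457274610483200/19383245667680019896796723, P(S=11)=248518154505420800/2153693963075557766310747, P(S=13)=28402074800619520/2153693963075557766310747, P(S=15)=8114878514462720/6461081889226673298932241, P(S=17)=210776065310720/2153693963075557766310747, P(S=19)=13091681075200/2153693963075557766310747, P(S=21)=1870240153600/6461081889226673298932241, P(S=23)=21374173184/2153693963075557766310747, P(S=25)=469762048/2153693963075557766310747, P(S=27)=134217728/58149737003040059690390169
E[|S_27|] = Σ_m |m|·P(S_27=m) = 3590038579173708168524525/239299329230617529590083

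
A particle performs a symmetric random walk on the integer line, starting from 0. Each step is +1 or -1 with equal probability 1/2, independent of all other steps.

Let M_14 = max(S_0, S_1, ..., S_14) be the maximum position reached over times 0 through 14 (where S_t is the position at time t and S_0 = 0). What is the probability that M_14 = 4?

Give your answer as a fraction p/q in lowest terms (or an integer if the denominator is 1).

Answer: 1001/8192

Derivation:
Let M_14 = max(S_0,...,S_14). Use the reflection principle: for j ≥ 1, #{paths with M_14 ≥ j} = #{S_14 ≥ j} + #{S_14 ≥ j+1}.
By reflection, #{M_14 ≥ 4} = #{S_14 ≥ 4} + #{S_14 ≥ 5} = 3473 + 1471 = 4944.
#{M_14 ≥ 5} = #{S_14 ≥ 5} + #{S_14 ≥ 6} = 1471 + 1471 = 2942.
#{M_14 = 4} = 4944 - 2942 = 2002.
P(M_14 = 4) = 2002/16384 = 1001/8192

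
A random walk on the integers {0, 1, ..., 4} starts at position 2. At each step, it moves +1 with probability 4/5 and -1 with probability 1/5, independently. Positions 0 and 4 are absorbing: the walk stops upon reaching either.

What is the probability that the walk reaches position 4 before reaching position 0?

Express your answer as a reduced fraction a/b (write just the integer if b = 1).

Answer: 16/17

Derivation:
Biased walk: p = 4/5, q = 1/5, r = q/p = 1/4
Gambler's ruin: P(hit 4 before 0 | start at 2) = (1 - r^a)/(1 - r^N)
r^2 = 1/16; r^4 = 1/256
P = (1 - 1/16) / (1 - 1/256) = 15/16 / 255/256 = 16/17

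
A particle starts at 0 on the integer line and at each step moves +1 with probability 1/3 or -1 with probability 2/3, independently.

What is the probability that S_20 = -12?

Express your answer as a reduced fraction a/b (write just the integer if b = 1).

Answer: 105840640/1162261467

Derivation:
To reach position -12 after 20 steps: need 4 steps of +1 and 16 steps of -1.
Number of such sequences: C(20,4) = 4845
Each has probability (1/3)^4 · (2/3)^16 = 65536/3486784401
P = 4845 · 65536/3486784401 = 105840640/1162261467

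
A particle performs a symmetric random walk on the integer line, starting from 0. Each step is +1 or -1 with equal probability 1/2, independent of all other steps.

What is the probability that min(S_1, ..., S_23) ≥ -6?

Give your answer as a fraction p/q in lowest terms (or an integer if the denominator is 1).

Answer: 3558491/4194304

Derivation:
Let f(t,s) = #length-t paths at position s with S_1..S_t all ≥ -6.
f(t,s) = f(t-1,s-1) + f(t-1,s+1) for s ≥ -6; f(t,s) = 0 for s < -6.
t=0: f(0,0)=1
t=1: f(1,-1)=1 f(1,1)=1
t=2: f(2,-2)=1 f(2,0)=2 f(2,2)=1
t=3: f(3,-3)=1 f(3,-1)=3 f(3,1)=3 f(3,3)=1
t=4: f(4,-4)=1 f(4,-2)=4 f(4,0)=6 f(4,2)=4 f(4,4)=1
t=5: f(5,-5)=1 f(5,-3)=5 f(5,-1)=10 f(5,1)=10 f(5,3)=5 f(5,5)=1
t=6: f(6,-6)=1 f(6,-4)=6 f(6,-2)=15 f(6,0)=20 f(6,2)=15 f(6,4)=6 f(6,6)=1
t=7: f(7,-5)=7 f(7,-3)=21 f(7,-1)=35 f(7,1)=35 f(7,3)=21 f(7,5)=7 f(7,7)=1
t=8: f(8,-6)=7 f(8,-4)=28 f(8,-2)=56 f(8,0)=70 f(8,2)=56 f(8,4)=28 f(8,6)=8 f(8,8)=1
t=9: f(9,-5)=35 f(9,-3)=84 f(9,-1)=126 f(9,1)=126 f(9,3)=84 f(9,5)=36 f(9,7)=9 f(9,9)=1
t=10: f(10,-6)=35 f(10,-4)=119 f(10,-2)=210 f(10,0)=252 f(10,2)=210 f(10,4)=120 f(10,6)=45 f(10,8)=10 f(10,10)=1
t=11: f(11,-5)=154 f(11,-3)=329 f(11,-1)=462 f(11,1)=462 f(11,3)=330 f(11,5)=165 f(11,7)=55 f(11,9)=11 f(11,11)=1
t=12: f(12,-6)=154 f(12,-4)=483 f(12,-2)=791 f(12,0)=924 f(12,2)=792 f(12,4)=495 f(12,6)=220 f(12,8)=66 f(12,10)=12 f(12,12)=1
t=13: f(13,-5)=637 f(13,-3)=1274 f(13,-1)=1715 f(13,1)=1716 f(13,3)=1287 f(13,5)=715 f(13,7)=286 f(13,9)=78 f(13,11)=13 f(13,13)=1
t=14: f(14,-6)=637 f(14,-4)=1911 f(14,-2)=2989 f(14,0)=3431 f(14,2)=3003 f(14,4)=2002 f(14,6)=1001 f(14,8)=364 f(14,10)=91 f(14,12)=14 f(14,14)=1
t=15: f(15,-5)=2548 f(15,-3)=4900 f(15,-1)=6420 f(15,1)=6434 f(15,3)=5005 f(15,5)=3003 f(15,7)=1365 f(15,9)=455 f(15,11)=105 f(15,13)=15 f(15,15)=1
t=16: f(16,-6)=2548 f(16,-4)=7448 f(16,-2)=11320 f(16,0)=12854 f(16,2)=11439 f(16,4)=8008 f(16,6)=4368 f(16,8)=1820 f(16,10)=560 f(16,12)=120 f(16,14)=16 f(16,16)=1
t=17: f(17,-5)=9996 f(17,-3)=18768 f(17,-1)=24174 f(17,1)=24293 f(17,3)=19447 f(17,5)=12376 f(17,7)=6188 f(17,9)=2380 f(17,11)=680 f(17,13)=136 f(17,15)=17 f(17,17)=1
t=18: f(18,-6)=9996 f(18,-4)=28764 f(18,-2)=42942 f(18,0)=48467 f(18,2)=43740 f(18,4)=31823 f(18,6)=18564 f(18,8)=8568 f(18,10)=3060 f(18,12)=816 f(18,14)=153 f(18,16)=18 f(18,18)=1
t=19: f(19,-5)=38760 f(19,-3)=71706 f(19,-1)=91409 f(19,1)=92207 f(19,3)=75563 f(19,5)=50387 f(19,7)=27132 f(19,9)=11628 f(19,11)=3876 f(19,13)=969 f(19,15)=171 f(19,17)=19 f(19,19)=1
t=20: f(20,-6)=38760 f(20,-4)=110466 f(20,-2)=163115 f(20,0)=183616 f(20,2)=167770 f(20,4)=125950 f(20,6)=77519 f(20,8)=38760 f(20,10)=15504 f(20,12)=4845 f(20,14)=1140 f(20,16)=190 f(20,18)=20 f(20,20)=1
t=21: f(21,-5)=149226 f(21,-3)=273581 f(21,-1)=346731 f(21,1)=351386 f(21,3)=293720 f(21,5)=203469 f(21,7)=116279 f(21,9)=54264 f(21,11)=20349 f(21,13)=5985 f(21,15)=1330 f(21,17)=210 f(21,19)=21 f(21,21)=1
t=22: f(22,-6)=149226 f(22,-4)=422807 f(22,-2)=620312 f(22,0)=698117 f(22,2)=645106 f(22,4)=497189 f(22,6)=319748 f(22,8)=170543 f(22,10)=74613 f(22,12)=26334 f(22,14)=7315 f(22,16)=1540 f(22,18)=231 f(22,20)=22 f(22,22)=1
t=23: f(23,-5)=572033 f(23,-3)=1043119 f(23,-1)=1318429 f(23,1)=1343223 f(23,3)=1142295 f(23,5)=816937 f(23,7)=490291 f(23,9)=245156 f(23,11)=100947 f(23,13)=33649 f(23,15)=8855 f(23,17)=1771 f(23,19)=253 f(23,21)=23 f(23,23)=1
Σ_s f(23,s) = 7116982
P = 7116982/8388608 = 3558491/4194304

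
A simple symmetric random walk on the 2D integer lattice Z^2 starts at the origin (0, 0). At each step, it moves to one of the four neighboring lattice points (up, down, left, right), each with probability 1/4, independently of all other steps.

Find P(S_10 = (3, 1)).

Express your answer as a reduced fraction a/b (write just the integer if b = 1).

Let h be the number of horizontal steps (so 10-h are vertical). To end at (3,1) need (h+3)/2 right-steps and ((10-h)+1)/2 up-steps.
Sum over h with 3 ≤ h ≤ 9, h ≡ 1 (mod 2), 10-h ≡ 1 (mod 2):
h=3: C(10,3)·C(3,3)·C(7,4) = 120·1·35 = 4200
h=5: C(10,5)·C(5,4)·C(5,3) = 252·5·10 = 12600
h=7: C(10,7)·C(7,5)·C(3,2) = 120·21·3 = 7560
h=9: C(10,9)·C(9,6)·C(1,1) = 10·84·1 = 840
Total favorable: 25200
Total paths: 4^10 = 1048576
P = 25200/1048576 = 1575/65536

Answer: 1575/65536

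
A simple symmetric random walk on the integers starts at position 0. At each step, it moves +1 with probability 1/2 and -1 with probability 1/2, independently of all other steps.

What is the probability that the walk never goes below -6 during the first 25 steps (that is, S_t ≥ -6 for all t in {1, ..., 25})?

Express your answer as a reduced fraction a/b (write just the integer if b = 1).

Let f(t,s) = #length-t paths at position s with S_1..S_t all ≥ -6.
f(t,s) = f(t-1,s-1) + f(t-1,s+1) for s ≥ -6; f(t,s) = 0 for s < -6.
t=0: f(0,0)=1
t=1: f(1,-1)=1 f(1,1)=1
t=2: f(2,-2)=1 f(2,0)=2 f(2,2)=1
t=3: f(3,-3)=1 f(3,-1)=3 f(3,1)=3 f(3,3)=1
t=4: f(4,-4)=1 f(4,-2)=4 f(4,0)=6 f(4,2)=4 f(4,4)=1
t=5: f(5,-5)=1 f(5,-3)=5 f(5,-1)=10 f(5,1)=10 f(5,3)=5 f(5,5)=1
t=6: f(6,-6)=1 f(6,-4)=6 f(6,-2)=15 f(6,0)=20 f(6,2)=15 f(6,4)=6 f(6,6)=1
t=7: f(7,-5)=7 f(7,-3)=21 f(7,-1)=35 f(7,1)=35 f(7,3)=21 f(7,5)=7 f(7,7)=1
t=8: f(8,-6)=7 f(8,-4)=28 f(8,-2)=56 f(8,0)=70 f(8,2)=56 f(8,4)=28 f(8,6)=8 f(8,8)=1
t=9: f(9,-5)=35 f(9,-3)=84 f(9,-1)=126 f(9,1)=126 f(9,3)=84 f(9,5)=36 f(9,7)=9 f(9,9)=1
t=10: f(10,-6)=35 f(10,-4)=119 f(10,-2)=210 f(10,0)=252 f(10,2)=210 f(10,4)=120 f(10,6)=45 f(10,8)=10 f(10,10)=1
t=11: f(11,-5)=154 f(11,-3)=329 f(11,-1)=462 f(11,1)=462 f(11,3)=330 f(11,5)=165 f(11,7)=55 f(11,9)=11 f(11,11)=1
t=12: f(12,-6)=154 f(12,-4)=483 f(12,-2)=791 f(12,0)=924 f(12,2)=792 f(12,4)=495 f(12,6)=220 f(12,8)=66 f(12,10)=12 f(12,12)=1
t=13: f(13,-5)=637 f(13,-3)=1274 f(13,-1)=1715 f(13,1)=1716 f(13,3)=1287 f(13,5)=715 f(13,7)=286 f(13,9)=78 f(13,11)=13 f(13,13)=1
t=14: f(14,-6)=637 f(14,-4)=1911 f(14,-2)=2989 f(14,0)=3431 f(14,2)=3003 f(14,4)=2002 f(14,6)=1001 f(14,8)=364 f(14,10)=91 f(14,12)=14 f(14,14)=1
t=15: f(15,-5)=2548 f(15,-3)=4900 f(15,-1)=6420 f(15,1)=6434 f(15,3)=5005 f(15,5)=3003 f(15,7)=1365 f(15,9)=455 f(15,11)=105 f(15,13)=15 f(15,15)=1
t=16: f(16,-6)=2548 f(16,-4)=7448 f(16,-2)=11320 f(16,0)=12854 f(16,2)=11439 f(16,4)=8008 f(16,6)=4368 f(16,8)=1820 f(16,10)=560 f(16,12)=120 f(16,14)=16 f(16,16)=1
t=17: f(17,-5)=9996 f(17,-3)=18768 f(17,-1)=24174 f(17,1)=24293 f(17,3)=19447 f(17,5)=12376 f(17,7)=6188 f(17,9)=2380 f(17,11)=680 f(17,13)=136 f(17,15)=17 f(17,17)=1
t=18: f(18,-6)=9996 f(18,-4)=28764 f(18,-2)=42942 f(18,0)=48467 f(18,2)=43740 f(18,4)=31823 f(18,6)=18564 f(18,8)=8568 f(18,10)=3060 f(18,12)=816 f(18,14)=153 f(18,16)=18 f(18,18)=1
t=19: f(19,-5)=38760 f(19,-3)=71706 f(19,-1)=91409 f(19,1)=92207 f(19,3)=75563 f(19,5)=50387 f(19,7)=27132 f(19,9)=11628 f(19,11)=3876 f(19,13)=969 f(19,15)=171 f(19,17)=19 f(19,19)=1
t=20: f(20,-6)=38760 f(20,-4)=110466 f(20,-2)=163115 f(20,0)=183616 f(20,2)=167770 f(20,4)=125950 f(20,6)=77519 f(20,8)=38760 f(20,10)=15504 f(20,12)=4845 f(20,14)=1140 f(20,16)=190 f(20,18)=20 f(20,20)=1
t=21: f(21,-5)=149226 f(21,-3)=273581 f(21,-1)=346731 f(21,1)=351386 f(21,3)=293720 f(21,5)=203469 f(21,7)=116279 f(21,9)=54264 f(21,11)=20349 f(21,13)=5985 f(21,15)=1330 f(21,17)=210 f(21,19)=21 f(21,21)=1
t=22: f(22,-6)=149226 f(22,-4)=422807 f(22,-2)=620312 f(22,0)=698117 f(22,2)=645106 f(22,4)=497189 f(22,6)=319748 f(22,8)=170543 f(22,10)=74613 f(22,12)=26334 f(22,14)=7315 f(22,16)=1540 f(22,18)=231 f(22,20)=22 f(22,22)=1
t=23: f(23,-5)=572033 f(23,-3)=1043119 f(23,-1)=1318429 f(23,1)=1343223 f(23,3)=1142295 f(23,5)=816937 f(23,7)=490291 f(23,9)=245156 f(23,11)=100947 f(23,13)=33649 f(23,15)=8855 f(23,17)=1771 f(23,19)=253 f(23,21)=23 f(23,23)=1
t=24: f(24,-6)=572033 f(24,-4)=1615152 f(24,-2)=2361548 f(24,0)=2661652 f(24,2)=2485518 f(24,4)=1959232 f(24,6)=1307228 f(24,8)=735447 f(24,10)=346103 f(24,12)=134596 f(24,14)=42504 f(24,16)=10626 f(24,18)=2024 f(24,20)=276 f(24,22)=24 f(24,24)=1
t=25: f(25,-5)=2187185 f(25,-3)=3976700 f(25,-1)=5023200 f(25,1)=5147170 f(25,3)=4444750 f(25,5)=3266460 f(25,7)=2042675 f(25,9)=1081550 f(25,11)=480699 f(25,13)=177100 f(25,15)=53130 f(25,17)=12650 f(25,19)=2300 f(25,21)=300 f(25,23)=25 f(25,25)=1
Σ_s f(25,s) = 27895895
P = 27895895/33554432 = 27895895/33554432

Answer: 27895895/33554432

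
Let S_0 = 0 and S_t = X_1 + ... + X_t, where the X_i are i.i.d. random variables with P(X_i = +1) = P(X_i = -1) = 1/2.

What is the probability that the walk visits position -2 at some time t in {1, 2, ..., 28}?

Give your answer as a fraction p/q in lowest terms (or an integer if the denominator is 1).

Answer: 23859587/33554432

Derivation:
Count via complement. Let g(t,s) = #length-t paths at position s with S_1..S_t all ≠ -2.
g(t,s) = g(t-1,s-1) + g(t-1,s+1) for s ≠ -2; g(t,-2) = 0.
t=0: g(0,0)=1
t=1: g(1,-1)=1 g(1,1)=1
t=2: g(2,0)=2 g(2,2)=1
t=3: g(3,-1)=2 g(3,1)=3 g(3,3)=1
t=4: g(4,0)=5 g(4,2)=4 g(4,4)=1
t=5: g(5,-1)=5 g(5,1)=9 g(5,3)=5 g(5,5)=1
t=6: g(6,0)=14 g(6,2)=14 g(6,4)=6 g(6,6)=1
t=7: g(7,-1)=14 g(7,1)=28 g(7,3)=20 g(7,5)=7 g(7,7)=1
t=8: g(8,0)=42 g(8,2)=48 g(8,4)=27 g(8,6)=8 g(8,8)=1
t=9: g(9,-1)=42 g(9,1)=90 g(9,3)=75 g(9,5)=35 g(9,7)=9 g(9,9)=1
t=10: g(10,0)=132 g(10,2)=165 g(10,4)=110 g(10,6)=44 g(10,8)=10 g(10,10)=1
t=11: g(11,-1)=132 g(11,1)=297 g(11,3)=275 g(11,5)=154 g(11,7)=54 g(11,9)=11 g(11,11)=1
t=12: g(12,0)=429 g(12,2)=572 g(12,4)=429 g(12,6)=208 g(12,8)=65 g(12,10)=12 g(12,12)=1
t=13: g(13,-1)=429 g(13,1)=1001 g(13,3)=1001 g(13,5)=637 g(13,7)=273 g(13,9)=77 g(13,11)=13 g(13,13)=1
t=14: g(14,0)=1430 g(14,2)=2002 g(14,4)=1638 g(14,6)=910 g(14,8)=350 g(14,10)=90 g(14,12)=14 g(14,14)=1
t=15: g(15,-1)=1430 g(15,1)=3432 g(15,3)=3640 g(15,5)=2548 g(15,7)=1260 g(15,9)=440 g(15,11)=104 g(15,13)=15 g(15,15)=1
t=16: g(16,0)=4862 g(16,2)=7072 g(16,4)=6188 g(16,6)=3808 g(16,8)=1700 g(16,10)=544 g(16,12)=119 g(16,14)=16 g(16,16)=1
t=17: g(17,-1)=4862 g(17,1)=11934 g(17,3)=13260 g(17,5)=9996 g(17,7)=5508 g(17,9)=2244 g(17,11)=663 g(17,13)=135 g(17,15)=17 g(17,17)=1
t=18: g(18,0)=16796 g(18,2)=25194 g(18,4)=23256 g(18,6)=15504 g(18,8)=7752 g(18,10)=2907 g(18,12)=798 g(18,14)=152 g(18,16)=18 g(18,18)=1
t=19: g(19,-1)=16796 g(19,1)=41990 g(19,3)=48450 g(19,5)=38760 g(19,7)=23256 g(19,9)=10659 g(19,11)=3705 g(19,13)=950 g(19,15)=170 g(19,17)=19 g(19,19)=1
t=20: g(20,0)=58786 g(20,2)=90440 g(20,4)=87210 g(20,6)=62016 g(20,8)=33915 g(20,10)=14364 g(20,12)=4655 g(20,14)=1120 g(20,16)=189 g(20,18)=20 g(20,20)=1
t=21: g(21,-1)=58786 g(21,1)=149226 g(21,3)=177650 g(21,5)=149226 g(21,7)=95931 g(21,9)=48279 g(21,11)=19019 g(21,13)=5775 g(21,15)=1309 g(21,17)=209 g(21,19)=21 g(21,21)=1
t=22: g(22,0)=208012 g(22,2)=326876 g(22,4)=326876 g(22,6)=245157 g(22,8)=144210 g(22,10)=67298 g(22,12)=24794 g(22,14)=7084 g(22,16)=1518 g(22,18)=230 g(22,20)=22 g(22,22)=1
t=23: g(23,-1)=208012 g(23,1)=534888 g(23,3)=653752 g(23,5)=572033 g(23,7)=389367 g(23,9)=211508 g(23,11)=92092 g(23,13)=31878 g(23,15)=8602 g(23,17)=1748 g(23,19)=252 g(23,21)=23 g(23,23)=1
t=24: g(24,0)=742900 g(24,2)=1188640 g(24,4)=1225785 g(24,6)=961400 g(24,8)=600875 g(24,10)=303600 g(24,12)=123970 g(24,14)=40480 g(24,16)=10350 g(24,18)=2000 g(24,20)=275 g(24,22)=24 g(24,24)=1
t=25: g(25,-1)=742900 g(25,1)=1931540 g(25,3)=2414425 g(25,5)=2187185 g(25,7)=1562275 g(25,9)=904475 g(25,11)=427570 g(25,13)=164450 g(25,15)=50830 g(25,17)=12350 g(25,19)=2275 g(25,21)=299 g(25,23)=25 g(25,25)=1
t=26: g(26,0)=2674440 g(26,2)=4345965 g(26,4)=4601610 g(26,6)=3749460 g(26,8)=2466750 g(26,10)=1332045 g(26,12)=592020 g(26,14)=215280 g(26,16)=63180 g(26,18)=14625 g(26,20)=2574 g(26,22)=324 g(26,24)=26 g(26,26)=1
t=27: g(27,-1)=2674440 g(27,1)=7020405 g(27,3)=8947575 g(27,5)=8351070 g(27,7)=6216210 g(27,9)=3798795 g(27,11)=1924065 g(27,13)=807300 g(27,15)=278460 g(27,17)=77805 g(27,19)=17199 g(27,21)=2898 g(27,23)=350 g(27,25)=27 g(27,27)=1
t=28: g(28,0)=9694845 g(28,2)=15967980 g(28,4)=17298645 g(28,6)=14567280 g(28,8)=10015005 g(28,10)=5722860 g(28,12)=2731365 g(28,14)=1085760 g(28,16)=356265 g(28,18)=95004 g(28,20)=20097 g(28,22)=3248 g(28,24)=377 g(28,26)=28 g(28,28)=1
Paths never hitting -2: Σ_s g(28,s) = 77558760
Paths hitting -2: 2^28 - 77558760 = 190876696
P = 190876696/268435456 = 23859587/33554432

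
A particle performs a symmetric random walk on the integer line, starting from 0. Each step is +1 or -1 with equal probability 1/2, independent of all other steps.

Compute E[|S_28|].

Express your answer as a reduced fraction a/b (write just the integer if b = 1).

S_28 takes values m ≡ 0 (mod 2) with |m| ≤ 28; P(S_28=m) = C(28,(28+m)/2)/2^28.
Total paths: 2^28 = 268435456
Distribution: P(S=-28)=1/268435456, P(S=-26)=28/268435456, P(S=-24)=378/268435456, P(S=-22)=3276/268435456, P(S=-20)=20475/268435456, P(S=-18)=98280/268435456, P(S=-16)=376740/268435456, P(S=-14)=1184040/268435456, P(S=-12)=3108105/268435456, P(S=-10)=6906900/268435456, P(S=-8)=13123110/268435456, P(S=-6)=21474180/268435456, P(S=-4)=30421755/268435456, P(S=-2)=37442160/268435456, P(S=0)=40116600/268435456, P(S=2)=37442160/268435456, P(S=4)=30421755/268435456, P(S=6)=21474180/268435456, P(S=8)=13123110/268435456, P(S=10)=6906900/268435456, P(S=12)=3108105/268435456, P(S=14)=1184040/268435456, P(S=16)=376740/268435456, P(S=18)=98280/268435456, P(S=20)=20475/268435456, P(S=22)=3276/268435456, P(S=24)=378/268435456, P(S=26)=28/268435456, P(S=28)=1/268435456
E[|S_28|] = Σ_m |m|·P(S_28=m) = 1123264800/268435456 = 35102025/8388608

Answer: 35102025/8388608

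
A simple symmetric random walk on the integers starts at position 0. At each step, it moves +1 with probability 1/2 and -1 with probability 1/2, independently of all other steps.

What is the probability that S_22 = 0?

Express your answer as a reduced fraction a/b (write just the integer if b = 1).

Answer: 88179/524288

Derivation:
To return to 0 after 22 steps: need exactly 11 steps of +1 and 11 of -1.
Favorable paths: C(22,11) = 705432
Total paths: 2^22 = 4194304
P = 705432/4194304 = 88179/524288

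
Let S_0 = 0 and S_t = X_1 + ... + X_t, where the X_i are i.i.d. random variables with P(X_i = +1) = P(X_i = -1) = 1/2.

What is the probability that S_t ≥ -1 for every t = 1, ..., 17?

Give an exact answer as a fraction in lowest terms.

Answer: 12155/32768

Derivation:
Let f(t,s) = #length-t paths at position s with S_1..S_t all ≥ -1.
f(t,s) = f(t-1,s-1) + f(t-1,s+1) for s ≥ -1; f(t,s) = 0 for s < -1.
t=0: f(0,0)=1
t=1: f(1,-1)=1 f(1,1)=1
t=2: f(2,0)=2 f(2,2)=1
t=3: f(3,-1)=2 f(3,1)=3 f(3,3)=1
t=4: f(4,0)=5 f(4,2)=4 f(4,4)=1
t=5: f(5,-1)=5 f(5,1)=9 f(5,3)=5 f(5,5)=1
t=6: f(6,0)=14 f(6,2)=14 f(6,4)=6 f(6,6)=1
t=7: f(7,-1)=14 f(7,1)=28 f(7,3)=20 f(7,5)=7 f(7,7)=1
t=8: f(8,0)=42 f(8,2)=48 f(8,4)=27 f(8,6)=8 f(8,8)=1
t=9: f(9,-1)=42 f(9,1)=90 f(9,3)=75 f(9,5)=35 f(9,7)=9 f(9,9)=1
t=10: f(10,0)=132 f(10,2)=165 f(10,4)=110 f(10,6)=44 f(10,8)=10 f(10,10)=1
t=11: f(11,-1)=132 f(11,1)=297 f(11,3)=275 f(11,5)=154 f(11,7)=54 f(11,9)=11 f(11,11)=1
t=12: f(12,0)=429 f(12,2)=572 f(12,4)=429 f(12,6)=208 f(12,8)=65 f(12,10)=12 f(12,12)=1
t=13: f(13,-1)=429 f(13,1)=1001 f(13,3)=1001 f(13,5)=637 f(13,7)=273 f(13,9)=77 f(13,11)=13 f(13,13)=1
t=14: f(14,0)=1430 f(14,2)=2002 f(14,4)=1638 f(14,6)=910 f(14,8)=350 f(14,10)=90 f(14,12)=14 f(14,14)=1
t=15: f(15,-1)=1430 f(15,1)=3432 f(15,3)=3640 f(15,5)=2548 f(15,7)=1260 f(15,9)=440 f(15,11)=104 f(15,13)=15 f(15,15)=1
t=16: f(16,0)=4862 f(16,2)=7072 f(16,4)=6188 f(16,6)=3808 f(16,8)=1700 f(16,10)=544 f(16,12)=119 f(16,14)=16 f(16,16)=1
t=17: f(17,-1)=4862 f(17,1)=11934 f(17,3)=13260 f(17,5)=9996 f(17,7)=5508 f(17,9)=2244 f(17,11)=663 f(17,13)=135 f(17,15)=17 f(17,17)=1
Σ_s f(17,s) = 48620
P = 48620/131072 = 12155/32768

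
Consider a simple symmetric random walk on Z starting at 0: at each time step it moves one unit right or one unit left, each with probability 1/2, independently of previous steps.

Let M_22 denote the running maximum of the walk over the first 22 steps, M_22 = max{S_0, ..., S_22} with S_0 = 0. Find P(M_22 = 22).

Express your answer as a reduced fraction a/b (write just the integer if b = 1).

Answer: 1/4194304

Derivation:
Let M_22 = max(S_0,...,S_22). Use the reflection principle: for j ≥ 1, #{paths with M_22 ≥ j} = #{S_22 ≥ j} + #{S_22 ≥ j+1}.
By reflection, #{M_22 ≥ 22} = #{S_22 ≥ 22} + #{S_22 ≥ 23} = 1 + 0 = 1.
#{M_22 ≥ 23} = #{S_22 ≥ 23} + #{S_22 ≥ 24} = 0 + 0 = 0.
#{M_22 = 22} = 1 - 0 = 1.
P(M_22 = 22) = 1/4194304 = 1/4194304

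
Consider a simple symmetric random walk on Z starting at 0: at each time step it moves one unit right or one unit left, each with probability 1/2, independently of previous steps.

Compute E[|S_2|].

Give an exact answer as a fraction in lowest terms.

Answer: 1

Derivation:
S_2 takes values m ≡ 0 (mod 2) with |m| ≤ 2; P(S_2=m) = C(2,(2+m)/2)/2^2.
Total paths: 2^2 = 4
Distribution: P(S=-2)=1/4, P(S=0)=2/4, P(S=2)=1/4
E[|S_2|] = Σ_m |m|·P(S_2=m) = 4/4 = 1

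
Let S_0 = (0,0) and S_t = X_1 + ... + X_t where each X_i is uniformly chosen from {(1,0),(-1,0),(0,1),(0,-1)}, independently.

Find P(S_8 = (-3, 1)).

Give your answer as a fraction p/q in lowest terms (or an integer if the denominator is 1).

Let h be the number of horizontal steps (so 8-h are vertical). To end at (-3,1) need (h-3)/2 right-steps and ((8-h)+1)/2 up-steps.
Sum over h with 3 ≤ h ≤ 7, h ≡ 1 (mod 2), 8-h ≡ 1 (mod 2):
h=3: C(8,3)·C(3,0)·C(5,3) = 56·1·10 = 560
h=5: C(8,5)·C(5,1)·C(3,2) = 56·5·3 = 840
h=7: C(8,7)·C(7,2)·C(1,1) = 8·21·1 = 168
Total favorable: 1568
Total paths: 4^8 = 65536
P = 1568/65536 = 49/2048

Answer: 49/2048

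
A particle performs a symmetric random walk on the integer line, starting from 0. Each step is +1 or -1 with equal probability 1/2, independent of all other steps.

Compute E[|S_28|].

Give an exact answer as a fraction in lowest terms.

S_28 takes values m ≡ 0 (mod 2) with |m| ≤ 28; P(S_28=m) = C(28,(28+m)/2)/2^28.
Total paths: 2^28 = 268435456
Distribution: P(S=-28)=1/268435456, P(S=-26)=28/268435456, P(S=-24)=378/268435456, P(S=-22)=3276/268435456, P(S=-20)=20475/268435456, P(S=-18)=98280/268435456, P(S=-16)=376740/268435456, P(S=-14)=1184040/268435456, P(S=-12)=3108105/268435456, P(S=-10)=6906900/268435456, P(S=-8)=13123110/268435456, P(S=-6)=21474180/268435456, P(S=-4)=30421755/268435456, P(S=-2)=37442160/268435456, P(S=0)=40116600/268435456, P(S=2)=37442160/268435456, P(S=4)=30421755/268435456, P(S=6)=21474180/268435456, P(S=8)=13123110/268435456, P(S=10)=6906900/268435456, P(S=12)=3108105/268435456, P(S=14)=1184040/268435456, P(S=16)=376740/268435456, P(S=18)=98280/268435456, P(S=20)=20475/268435456, P(S=22)=3276/268435456, P(S=24)=378/268435456, P(S=26)=28/268435456, P(S=28)=1/268435456
E[|S_28|] = Σ_m |m|·P(S_28=m) = 1123264800/268435456 = 35102025/8388608

Answer: 35102025/8388608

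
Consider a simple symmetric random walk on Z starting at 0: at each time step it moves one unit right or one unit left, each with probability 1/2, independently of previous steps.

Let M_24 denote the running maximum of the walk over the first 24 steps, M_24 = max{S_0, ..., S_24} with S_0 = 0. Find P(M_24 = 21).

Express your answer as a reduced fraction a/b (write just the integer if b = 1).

Let M_24 = max(S_0,...,S_24). Use the reflection principle: for j ≥ 1, #{paths with M_24 ≥ j} = #{S_24 ≥ j} + #{S_24 ≥ j+1}.
By reflection, #{M_24 ≥ 21} = #{S_24 ≥ 21} + #{S_24 ≥ 22} = 25 + 25 = 50.
#{M_24 ≥ 22} = #{S_24 ≥ 22} + #{S_24 ≥ 23} = 25 + 1 = 26.
#{M_24 = 21} = 50 - 26 = 24.
P(M_24 = 21) = 24/16777216 = 3/2097152

Answer: 3/2097152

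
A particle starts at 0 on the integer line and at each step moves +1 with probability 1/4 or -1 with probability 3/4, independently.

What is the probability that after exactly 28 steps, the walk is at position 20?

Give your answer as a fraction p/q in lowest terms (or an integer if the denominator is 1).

Answer: 1658475/72057594037927936

Derivation:
To reach position 20 after 28 steps: need 24 steps of +1 and 4 steps of -1.
Number of such sequences: C(28,24) = 20475
Each has probability (1/4)^24 · (3/4)^4 = 81/72057594037927936
P = 20475 · 81/72057594037927936 = 1658475/72057594037927936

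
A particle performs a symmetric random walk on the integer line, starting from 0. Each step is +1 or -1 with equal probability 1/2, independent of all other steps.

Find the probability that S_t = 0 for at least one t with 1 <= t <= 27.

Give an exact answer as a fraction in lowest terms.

Answer: 7088533/8388608

Derivation:
Count via complement. Let g(t,s) = #length-t paths at position s with S_1..S_t all ≠ 0.
g(t,s) = g(t-1,s-1) + g(t-1,s+1) for s ≠ 0; g(t,0) = 0.
t=0: g(0,0)=1
t=1: g(1,-1)=1 g(1,1)=1
t=2: g(2,-2)=1 g(2,2)=1
t=3: g(3,-3)=1 g(3,-1)=1 g(3,1)=1 g(3,3)=1
t=4: g(4,-4)=1 g(4,-2)=2 g(4,2)=2 g(4,4)=1
t=5: g(5,-5)=1 g(5,-3)=3 g(5,-1)=2 g(5,1)=2 g(5,3)=3 g(5,5)=1
t=6: g(6,-6)=1 g(6,-4)=4 g(6,-2)=5 g(6,2)=5 g(6,4)=4 g(6,6)=1
t=7: g(7,-7)=1 g(7,-5)=5 g(7,-3)=9 g(7,-1)=5 g(7,1)=5 g(7,3)=9 g(7,5)=5 g(7,7)=1
t=8: g(8,-8)=1 g(8,-6)=6 g(8,-4)=14 g(8,-2)=14 g(8,2)=14 g(8,4)=14 g(8,6)=6 g(8,8)=1
t=9: g(9,-9)=1 g(9,-7)=7 g(9,-5)=20 g(9,-3)=28 g(9,-1)=14 g(9,1)=14 g(9,3)=28 g(9,5)=20 g(9,7)=7 g(9,9)=1
t=10: g(10,-10)=1 g(10,-8)=8 g(10,-6)=27 g(10,-4)=48 g(10,-2)=42 g(10,2)=42 g(10,4)=48 g(10,6)=27 g(10,8)=8 g(10,10)=1
t=11: g(11,-11)=1 g(11,-9)=9 g(11,-7)=35 g(11,-5)=75 g(11,-3)=90 g(11,-1)=42 g(11,1)=42 g(11,3)=90 g(11,5)=75 g(11,7)=35 g(11,9)=9 g(11,11)=1
t=12: g(12,-12)=1 g(12,-10)=10 g(12,-8)=44 g(12,-6)=110 g(12,-4)=165 g(12,-2)=132 g(12,2)=132 g(12,4)=165 g(12,6)=110 g(12,8)=44 g(12,10)=10 g(12,12)=1
t=13: g(13,-13)=1 g(13,-11)=11 g(13,-9)=54 g(13,-7)=154 g(13,-5)=275 g(13,-3)=297 g(13,-1)=132 g(13,1)=132 g(13,3)=297 g(13,5)=275 g(13,7)=154 g(13,9)=54 g(13,11)=11 g(13,13)=1
t=14: g(14,-14)=1 g(14,-12)=12 g(14,-10)=65 g(14,-8)=208 g(14,-6)=429 g(14,-4)=572 g(14,-2)=429 g(14,2)=429 g(14,4)=572 g(14,6)=429 g(14,8)=208 g(14,10)=65 g(14,12)=12 g(14,14)=1
t=15: g(15,-15)=1 g(15,-13)=13 g(15,-11)=77 g(15,-9)=273 g(15,-7)=637 g(15,-5)=1001 g(15,-3)=1001 g(15,-1)=429 g(15,1)=429 g(15,3)=1001 g(15,5)=1001 g(15,7)=637 g(15,9)=273 g(15,11)=77 g(15,13)=13 g(15,15)=1
t=16: g(16,-16)=1 g(16,-14)=14 g(16,-12)=90 g(16,-10)=350 g(16,-8)=910 g(16,-6)=1638 g(16,-4)=2002 g(16,-2)=1430 g(16,2)=1430 g(16,4)=2002 g(16,6)=1638 g(16,8)=910 g(16,10)=350 g(16,12)=90 g(16,14)=14 g(16,16)=1
t=17: g(17,-17)=1 g(17,-15)=15 g(17,-13)=104 g(17,-11)=440 g(17,-9)=1260 g(17,-7)=2548 g(17,-5)=3640 g(17,-3)=3432 g(17,-1)=1430 g(17,1)=1430 g(17,3)=3432 g(17,5)=3640 g(17,7)=2548 g(17,9)=1260 g(17,11)=440 g(17,13)=104 g(17,15)=15 g(17,17)=1
t=18: g(18,-18)=1 g(18,-16)=16 g(18,-14)=119 g(18,-12)=544 g(18,-10)=1700 g(18,-8)=3808 g(18,-6)=6188 g(18,-4)=7072 g(18,-2)=4862 g(18,2)=4862 g(18,4)=7072 g(18,6)=6188 g(18,8)=3808 g(18,10)=1700 g(18,12)=544 g(18,14)=119 g(18,16)=16 g(18,18)=1
t=19: g(19,-19)=1 g(19,-17)=17 g(19,-15)=135 g(19,-13)=663 g(19,-11)=2244 g(19,-9)=5508 g(19,-7)=9996 g(19,-5)=13260 g(19,-3)=11934 g(19,-1)=4862 g(19,1)=4862 g(19,3)=11934 g(19,5)=13260 g(19,7)=9996 g(19,9)=5508 g(19,11)=2244 g(19,13)=663 g(19,15)=135 g(19,17)=17 g(19,19)=1
t=20: g(20,-20)=1 g(20,-18)=18 g(20,-16)=152 g(20,-14)=798 g(20,-12)=2907 g(20,-10)=7752 g(20,-8)=15504 g(20,-6)=23256 g(20,-4)=25194 g(20,-2)=16796 g(20,2)=16796 g(20,4)=25194 g(20,6)=23256 g(20,8)=15504 g(20,10)=7752 g(20,12)=2907 g(20,14)=798 g(20,16)=152 g(20,18)=18 g(20,20)=1
t=21: g(21,-21)=1 g(21,-19)=19 g(21,-17)=170 g(21,-15)=950 g(21,-13)=3705 g(21,-11)=10659 g(21,-9)=23256 g(21,-7)=38760 g(21,-5)=48450 g(21,-3)=41990 g(21,-1)=16796 g(21,1)=16796 g(21,3)=41990 g(21,5)=48450 g(21,7)=38760 g(21,9)=23256 g(21,11)=10659 g(21,13)=3705 g(21,15)=950 g(21,17)=170 g(21,19)=19 g(21,21)=1
t=22: g(22,-22)=1 g(22,-20)=20 g(22,-18)=189 g(22,-16)=1120 g(22,-14)=4655 g(22,-12)=14364 g(22,-10)=33915 g(22,-8)=62016 g(22,-6)=87210 g(22,-4)=90440 g(22,-2)=58786 g(22,2)=58786 g(22,4)=90440 g(22,6)=87210 g(22,8)=62016 g(22,10)=33915 g(22,12)=14364 g(22,14)=4655 g(22,16)=1120 g(22,18)=189 g(22,20)=20 g(22,22)=1
t=23: g(23,-23)=1 g(23,-21)=21 g(23,-19)=209 g(23,-17)=1309 g(23,-15)=5775 g(23,-13)=19019 g(23,-11)=48279 g(23,-9)=95931 g(23,-7)=149226 g(23,-5)=177650 g(23,-3)=149226 g(23,-1)=58786 g(23,1)=58786 g(23,3)=149226 g(23,5)=177650 g(23,7)=149226 g(23,9)=95931 g(23,11)=48279 g(23,13)=19019 g(23,15)=5775 g(23,17)=1309 g(23,19)=209 g(23,21)=21 g(23,23)=1
t=24: g(24,-24)=1 g(24,-22)=22 g(24,-20)=230 g(24,-18)=1518 g(24,-16)=7084 g(24,-14)=24794 g(24,-12)=67298 g(24,-10)=144210 g(24,-8)=245157 g(24,-6)=326876 g(24,-4)=326876 g(24,-2)=208012 g(24,2)=208012 g(24,4)=326876 g(24,6)=326876 g(24,8)=245157 g(24,10)=144210 g(24,12)=67298 g(24,14)=24794 g(24,16)=7084 g(24,18)=1518 g(24,20)=230 g(24,22)=22 g(24,24)=1
t=25: g(25,-25)=1 g(25,-23)=23 g(25,-21)=252 g(25,-19)=1748 g(25,-17)=8602 g(25,-15)=31878 g(25,-13)=92092 g(25,-11)=211508 g(25,-9)=389367 g(25,-7)=572033 g(25,-5)=653752 g(25,-3)=534888 g(25,-1)=208012 g(25,1)=208012 g(25,3)=534888 g(25,5)=653752 g(25,7)=572033 g(25,9)=389367 g(25,11)=211508 g(25,13)=92092 g(25,15)=31878 g(25,17)=8602 g(25,19)=1748 g(25,21)=252 g(25,23)=23 g(25,25)=1
t=26: g(26,-26)=1 g(26,-24)=24 g(26,-22)=275 g(26,-20)=2000 g(26,-18)=10350 g(26,-16)=40480 g(26,-14)=123970 g(26,-12)=303600 g(26,-10)=600875 g(26,-8)=961400 g(26,-6)=1225785 g(26,-4)=1188640 g(26,-2)=742900 g(26,2)=742900 g(26,4)=1188640 g(26,6)=1225785 g(26,8)=961400 g(26,10)=600875 g(26,12)=303600 g(26,14)=123970 g(26,16)=40480 g(26,18)=10350 g(26,20)=2000 g(26,22)=275 g(26,24)=24 g(26,26)=1
t=27: g(27,-27)=1 g(27,-25)=25 g(27,-23)=299 g(27,-21)=2275 g(27,-19)=12350 g(27,-17)=50830 g(27,-15)=164450 g(27,-13)=427570 g(27,-11)=904475 g(27,-9)=1562275 g(27,-7)=2187185 g(27,-5)=2414425 g(27,-3)=1931540 g(27,-1)=742900 g(27,1)=742900 g(27,3)=1931540 g(27,5)=2414425 g(27,7)=2187185 g(27,9)=1562275 g(27,11)=904475 g(27,13)=427570 g(27,15)=164450 g(27,17)=50830 g(27,19)=12350 g(27,21)=2275 g(27,23)=299 g(27,25)=25 g(27,27)=1
Paths never hitting 0: Σ_s g(27,s) = 20801200
Paths hitting 0: 2^27 - 20801200 = 113416528
P = 113416528/134217728 = 7088533/8388608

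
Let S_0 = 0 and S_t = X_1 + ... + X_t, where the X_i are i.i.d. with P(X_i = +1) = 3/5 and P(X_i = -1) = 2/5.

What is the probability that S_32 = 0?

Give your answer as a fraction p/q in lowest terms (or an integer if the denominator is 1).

Answer: 339142768681303277568/4656612873077392578125

Derivation:
To be at 0 after 32 steps: need exactly 16 steps of +1 and 16 of -1.
Number of such sequences: C(32,16) = 601080390
Each has probability (3/5)^16 · (2/5)^16 = 2821109907456/23283064365386962890625
P = 601080390 · 2821109907456/23283064365386962890625 = 339142768681303277568/4656612873077392578125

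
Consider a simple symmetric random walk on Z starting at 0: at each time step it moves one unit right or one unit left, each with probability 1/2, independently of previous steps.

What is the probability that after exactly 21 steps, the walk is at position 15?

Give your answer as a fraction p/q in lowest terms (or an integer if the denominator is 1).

To reach position 15 after 21 steps: need 18 steps of +1 and 3 of -1.
Favorable paths: C(21,18) = 1330
Total paths: 2^21 = 2097152
P = 1330/2097152 = 665/1048576

Answer: 665/1048576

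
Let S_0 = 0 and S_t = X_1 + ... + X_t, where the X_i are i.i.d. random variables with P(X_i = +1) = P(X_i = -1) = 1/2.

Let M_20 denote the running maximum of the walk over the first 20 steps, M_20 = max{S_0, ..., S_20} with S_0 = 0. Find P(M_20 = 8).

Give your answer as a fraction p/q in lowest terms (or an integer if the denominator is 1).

Answer: 4845/131072

Derivation:
Let M_20 = max(S_0,...,S_20). Use the reflection principle: for j ≥ 1, #{paths with M_20 ≥ j} = #{S_20 ≥ j} + #{S_20 ≥ j+1}.
By reflection, #{M_20 ≥ 8} = #{S_20 ≥ 8} + #{S_20 ≥ 9} = 60460 + 21700 = 82160.
#{M_20 ≥ 9} = #{S_20 ≥ 9} + #{S_20 ≥ 10} = 21700 + 21700 = 43400.
#{M_20 = 8} = 82160 - 43400 = 38760.
P(M_20 = 8) = 38760/1048576 = 4845/131072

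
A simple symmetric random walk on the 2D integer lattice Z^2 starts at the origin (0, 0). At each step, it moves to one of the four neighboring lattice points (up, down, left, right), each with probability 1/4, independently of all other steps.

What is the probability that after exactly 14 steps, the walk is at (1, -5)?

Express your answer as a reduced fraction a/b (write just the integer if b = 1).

Answer: 1002001/134217728

Derivation:
Let h be the number of horizontal steps (so 14-h are vertical). To end at (1,-5) need (h+1)/2 right-steps and ((14-h)-5)/2 up-steps.
Sum over h with 1 ≤ h ≤ 9, h ≡ 1 (mod 2), 14-h ≡ 1 (mod 2):
h=1: C(14,1)·C(1,1)·C(13,4) = 14·1·715 = 10010
h=3: C(14,3)·C(3,2)·C(11,3) = 364·3·165 = 180180
h=5: C(14,5)·C(5,3)·C(9,2) = 2002·10·36 = 720720
h=7: C(14,7)·C(7,4)·C(7,1) = 3432·35·7 = 840840
h=9: C(14,9)·C(9,5)·C(5,0) = 2002·126·1 = 252252
Total favorable: 2004002
Total paths: 4^14 = 268435456
P = 2004002/268435456 = 1002001/134217728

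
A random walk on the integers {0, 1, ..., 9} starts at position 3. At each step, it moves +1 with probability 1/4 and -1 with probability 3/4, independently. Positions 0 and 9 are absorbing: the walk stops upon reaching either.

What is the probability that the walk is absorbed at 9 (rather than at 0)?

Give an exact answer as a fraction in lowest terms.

Biased walk: p = 1/4, q = 3/4, r = q/p = 3
Gambler's ruin: P(hit 9 before 0 | start at 3) = (1 - r^a)/(1 - r^N)
r^3 = 27; r^9 = 19683
P = (1 - 27) / (1 - 19683) = -26 / -19682 = 1/757

Answer: 1/757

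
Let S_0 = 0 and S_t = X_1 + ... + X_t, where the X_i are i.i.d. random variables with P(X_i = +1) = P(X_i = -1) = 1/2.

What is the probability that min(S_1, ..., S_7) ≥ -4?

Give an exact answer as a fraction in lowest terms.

Answer: 119/128

Derivation:
Let f(t,s) = #length-t paths at position s with S_1..S_t all ≥ -4.
f(t,s) = f(t-1,s-1) + f(t-1,s+1) for s ≥ -4; f(t,s) = 0 for s < -4.
t=0: f(0,0)=1
t=1: f(1,-1)=1 f(1,1)=1
t=2: f(2,-2)=1 f(2,0)=2 f(2,2)=1
t=3: f(3,-3)=1 f(3,-1)=3 f(3,1)=3 f(3,3)=1
t=4: f(4,-4)=1 f(4,-2)=4 f(4,0)=6 f(4,2)=4 f(4,4)=1
t=5: f(5,-3)=5 f(5,-1)=10 f(5,1)=10 f(5,3)=5 f(5,5)=1
t=6: f(6,-4)=5 f(6,-2)=15 f(6,0)=20 f(6,2)=15 f(6,4)=6 f(6,6)=1
t=7: f(7,-3)=20 f(7,-1)=35 f(7,1)=35 f(7,3)=21 f(7,5)=7 f(7,7)=1
Σ_s f(7,s) = 119
P = 119/128 = 119/128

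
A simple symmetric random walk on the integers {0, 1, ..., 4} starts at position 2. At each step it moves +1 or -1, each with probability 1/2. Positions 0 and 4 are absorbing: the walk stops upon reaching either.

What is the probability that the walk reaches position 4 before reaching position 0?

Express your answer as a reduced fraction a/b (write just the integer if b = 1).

Answer: 1/2

Derivation:
Symmetric walk (p = 1/2): the harmonic-function argument gives P(hit 4 before 0 | start at 2) = a/N.
P = 2/4 = 1/2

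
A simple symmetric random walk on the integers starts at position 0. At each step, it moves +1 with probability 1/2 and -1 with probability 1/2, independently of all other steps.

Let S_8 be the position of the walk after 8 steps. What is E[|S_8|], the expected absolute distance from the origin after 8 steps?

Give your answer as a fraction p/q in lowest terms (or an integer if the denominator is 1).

S_8 takes values m ≡ 0 (mod 2) with |m| ≤ 8; P(S_8=m) = C(8,(8+m)/2)/2^8.
Total paths: 2^8 = 256
Distribution: P(S=-8)=1/256, P(S=-6)=8/256, P(S=-4)=28/256, P(S=-2)=56/256, P(S=0)=70/256, P(S=2)=56/256, P(S=4)=28/256, P(S=6)=8/256, P(S=8)=1/256
E[|S_8|] = Σ_m |m|·P(S_8=m) = 560/256 = 35/16

Answer: 35/16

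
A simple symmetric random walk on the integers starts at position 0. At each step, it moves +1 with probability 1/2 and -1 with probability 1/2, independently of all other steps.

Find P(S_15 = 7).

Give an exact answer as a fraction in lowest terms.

Answer: 1365/32768

Derivation:
To reach position 7 after 15 steps: need 11 steps of +1 and 4 of -1.
Favorable paths: C(15,11) = 1365
Total paths: 2^15 = 32768
P = 1365/32768 = 1365/32768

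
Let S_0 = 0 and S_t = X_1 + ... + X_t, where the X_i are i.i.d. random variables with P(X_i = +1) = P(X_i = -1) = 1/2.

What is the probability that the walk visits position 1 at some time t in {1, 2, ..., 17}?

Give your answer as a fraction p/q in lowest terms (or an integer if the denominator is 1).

Count via complement. Let g(t,s) = #length-t paths at position s with S_1..S_t all ≠ 1.
g(t,s) = g(t-1,s-1) + g(t-1,s+1) for s ≠ 1; g(t,1) = 0.
t=0: g(0,0)=1
t=1: g(1,-1)=1
t=2: g(2,-2)=1 g(2,0)=1
t=3: g(3,-3)=1 g(3,-1)=2
t=4: g(4,-4)=1 g(4,-2)=3 g(4,0)=2
t=5: g(5,-5)=1 g(5,-3)=4 g(5,-1)=5
t=6: g(6,-6)=1 g(6,-4)=5 g(6,-2)=9 g(6,0)=5
t=7: g(7,-7)=1 g(7,-5)=6 g(7,-3)=14 g(7,-1)=14
t=8: g(8,-8)=1 g(8,-6)=7 g(8,-4)=20 g(8,-2)=28 g(8,0)=14
t=9: g(9,-9)=1 g(9,-7)=8 g(9,-5)=27 g(9,-3)=48 g(9,-1)=42
t=10: g(10,-10)=1 g(10,-8)=9 g(10,-6)=35 g(10,-4)=75 g(10,-2)=90 g(10,0)=42
t=11: g(11,-11)=1 g(11,-9)=10 g(11,-7)=44 g(11,-5)=110 g(11,-3)=165 g(11,-1)=132
t=12: g(12,-12)=1 g(12,-10)=11 g(12,-8)=54 g(12,-6)=154 g(12,-4)=275 g(12,-2)=297 g(12,0)=132
t=13: g(13,-13)=1 g(13,-11)=12 g(13,-9)=65 g(13,-7)=208 g(13,-5)=429 g(13,-3)=572 g(13,-1)=429
t=14: g(14,-14)=1 g(14,-12)=13 g(14,-10)=77 g(14,-8)=273 g(14,-6)=637 g(14,-4)=1001 g(14,-2)=1001 g(14,0)=429
t=15: g(15,-15)=1 g(15,-13)=14 g(15,-11)=90 g(15,-9)=350 g(15,-7)=910 g(15,-5)=1638 g(15,-3)=2002 g(15,-1)=1430
t=16: g(16,-16)=1 g(16,-14)=15 g(16,-12)=104 g(16,-10)=440 g(16,-8)=1260 g(16,-6)=2548 g(16,-4)=3640 g(16,-2)=3432 g(16,0)=1430
t=17: g(17,-17)=1 g(17,-15)=16 g(17,-13)=119 g(17,-11)=544 g(17,-9)=1700 g(17,-7)=3808 g(17,-5)=6188 g(17,-3)=7072 g(17,-1)=4862
Paths never hitting 1: Σ_s g(17,s) = 24310
Paths hitting 1: 2^17 - 24310 = 106762
P = 106762/131072 = 53381/65536

Answer: 53381/65536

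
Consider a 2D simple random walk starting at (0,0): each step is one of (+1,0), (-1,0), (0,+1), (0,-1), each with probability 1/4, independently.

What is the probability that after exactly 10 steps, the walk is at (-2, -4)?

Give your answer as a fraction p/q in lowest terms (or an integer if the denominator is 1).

Answer: 4725/524288

Derivation:
Let h be the number of horizontal steps (so 10-h are vertical). To end at (-2,-4) need (h-2)/2 right-steps and ((10-h)-4)/2 up-steps.
Sum over h with 2 ≤ h ≤ 6, h ≡ 0 (mod 2), 10-h ≡ 0 (mod 2):
h=2: C(10,2)·C(2,0)·C(8,2) = 45·1·28 = 1260
h=4: C(10,4)·C(4,1)·C(6,1) = 210·4·6 = 5040
h=6: C(10,6)·C(6,2)·C(4,0) = 210·15·1 = 3150
Total favorable: 9450
Total paths: 4^10 = 1048576
P = 9450/1048576 = 4725/524288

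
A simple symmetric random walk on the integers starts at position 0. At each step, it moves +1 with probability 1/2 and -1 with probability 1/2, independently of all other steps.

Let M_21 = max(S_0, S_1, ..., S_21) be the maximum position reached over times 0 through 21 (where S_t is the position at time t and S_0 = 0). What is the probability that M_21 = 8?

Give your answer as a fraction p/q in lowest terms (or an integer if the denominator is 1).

Let M_21 = max(S_0,...,S_21). Use the reflection principle: for j ≥ 1, #{paths with M_21 ≥ j} = #{S_21 ≥ j} + #{S_21 ≥ j+1}.
By reflection, #{M_21 ≥ 8} = #{S_21 ≥ 8} + #{S_21 ≥ 9} = 82160 + 82160 = 164320.
#{M_21 ≥ 9} = #{S_21 ≥ 9} + #{S_21 ≥ 10} = 82160 + 27896 = 110056.
#{M_21 = 8} = 164320 - 110056 = 54264.
P(M_21 = 8) = 54264/2097152 = 6783/262144

Answer: 6783/262144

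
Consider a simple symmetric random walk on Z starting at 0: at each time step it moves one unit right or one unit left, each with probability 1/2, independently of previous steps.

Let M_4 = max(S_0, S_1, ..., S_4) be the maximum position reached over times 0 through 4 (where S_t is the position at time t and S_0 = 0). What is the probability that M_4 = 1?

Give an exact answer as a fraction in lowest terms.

Answer: 1/4

Derivation:
Let M_4 = max(S_0,...,S_4). Use the reflection principle: for j ≥ 1, #{paths with M_4 ≥ j} = #{S_4 ≥ j} + #{S_4 ≥ j+1}.
By reflection, #{M_4 ≥ 1} = #{S_4 ≥ 1} + #{S_4 ≥ 2} = 5 + 5 = 10.
#{M_4 ≥ 2} = #{S_4 ≥ 2} + #{S_4 ≥ 3} = 5 + 1 = 6.
#{M_4 = 1} = 10 - 6 = 4.
P(M_4 = 1) = 4/16 = 1/4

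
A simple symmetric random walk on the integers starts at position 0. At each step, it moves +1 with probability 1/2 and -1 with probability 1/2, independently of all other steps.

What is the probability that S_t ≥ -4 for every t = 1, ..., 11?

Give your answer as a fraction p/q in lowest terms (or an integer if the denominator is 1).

Answer: 1749/2048

Derivation:
Let f(t,s) = #length-t paths at position s with S_1..S_t all ≥ -4.
f(t,s) = f(t-1,s-1) + f(t-1,s+1) for s ≥ -4; f(t,s) = 0 for s < -4.
t=0: f(0,0)=1
t=1: f(1,-1)=1 f(1,1)=1
t=2: f(2,-2)=1 f(2,0)=2 f(2,2)=1
t=3: f(3,-3)=1 f(3,-1)=3 f(3,1)=3 f(3,3)=1
t=4: f(4,-4)=1 f(4,-2)=4 f(4,0)=6 f(4,2)=4 f(4,4)=1
t=5: f(5,-3)=5 f(5,-1)=10 f(5,1)=10 f(5,3)=5 f(5,5)=1
t=6: f(6,-4)=5 f(6,-2)=15 f(6,0)=20 f(6,2)=15 f(6,4)=6 f(6,6)=1
t=7: f(7,-3)=20 f(7,-1)=35 f(7,1)=35 f(7,3)=21 f(7,5)=7 f(7,7)=1
t=8: f(8,-4)=20 f(8,-2)=55 f(8,0)=70 f(8,2)=56 f(8,4)=28 f(8,6)=8 f(8,8)=1
t=9: f(9,-3)=75 f(9,-1)=125 f(9,1)=126 f(9,3)=84 f(9,5)=36 f(9,7)=9 f(9,9)=1
t=10: f(10,-4)=75 f(10,-2)=200 f(10,0)=251 f(10,2)=210 f(10,4)=120 f(10,6)=45 f(10,8)=10 f(10,10)=1
t=11: f(11,-3)=275 f(11,-1)=451 f(11,1)=461 f(11,3)=330 f(11,5)=165 f(11,7)=55 f(11,9)=11 f(11,11)=1
Σ_s f(11,s) = 1749
P = 1749/2048 = 1749/2048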